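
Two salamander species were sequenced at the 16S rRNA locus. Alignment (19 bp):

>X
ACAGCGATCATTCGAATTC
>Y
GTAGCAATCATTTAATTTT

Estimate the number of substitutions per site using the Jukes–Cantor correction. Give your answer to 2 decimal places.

0.51

The sequences differ at 7 of 19 sites (1, 2, 6, 13, 14, 16, 19), so p = 7/19 ≈ 0.368421.
d = −(3/4) ln(1 − 4p/3) = −0.75 ln(1 − 0.491228) = −0.75 ln(0.508772)
  = −0.75 × (-0.675755) = 0.506816 substitutions/site.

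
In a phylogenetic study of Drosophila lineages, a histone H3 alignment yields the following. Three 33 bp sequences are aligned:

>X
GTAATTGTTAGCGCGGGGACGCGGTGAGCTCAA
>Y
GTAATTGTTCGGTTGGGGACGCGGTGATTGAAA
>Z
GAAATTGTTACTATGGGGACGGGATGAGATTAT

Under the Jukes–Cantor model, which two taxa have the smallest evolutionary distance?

X and Y

X–Y: 8/33 differ, p = 0.242, d = 0.293.
X–Z: 10/33 differ, p = 0.303, d = 0.388.
Y–Z: 12/33 differ, p = 0.364, d = 0.497.
The smallest distance is between X and Y.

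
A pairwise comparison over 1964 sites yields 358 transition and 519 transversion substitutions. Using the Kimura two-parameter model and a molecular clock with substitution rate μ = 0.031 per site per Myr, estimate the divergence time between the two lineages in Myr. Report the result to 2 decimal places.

P = 358/1964 ≈ 0.182281 and Q = 519/1964 ≈ 0.264257.
Under the Kimura two-parameter model, d = −½ ln(1 − 2P − Q) − ¼ ln(1 − 2Q).
1 − 2P − Q = 0.371181, giving −½ ln(0.371181) = 0.495533.
1 − 2Q = 0.471486, giving −¼ ln(0.471486) = 0.187966.
d = 0.495533 + 0.187966 = 0.683499.
Under a molecular clock d = 2μt, so t = d/(2μ) = 0.683499 / (2 × 0.031) = 11.02 Myr.

11.02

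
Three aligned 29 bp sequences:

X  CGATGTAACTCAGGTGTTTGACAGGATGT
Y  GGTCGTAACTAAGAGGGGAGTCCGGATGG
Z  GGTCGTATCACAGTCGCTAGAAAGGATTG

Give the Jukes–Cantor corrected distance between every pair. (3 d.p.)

d(X,Y) = 0.602, d(X,Z) = 0.602, d(Y,Z) = 0.529

X–Y: 12/29 sites differ → p ≈ 0.413793, d = −0.75 ln(1 − 0.551724) = 0.601760 ≈ 0.602.
X–Z: 12/29 sites differ → p ≈ 0.413793, d = −0.75 ln(1 − 0.551724) = 0.601760 ≈ 0.602.
Y–Z: 11/29 sites differ → p ≈ 0.37931, d = −0.75 ln(1 − 0.505747) = 0.528531 ≈ 0.529.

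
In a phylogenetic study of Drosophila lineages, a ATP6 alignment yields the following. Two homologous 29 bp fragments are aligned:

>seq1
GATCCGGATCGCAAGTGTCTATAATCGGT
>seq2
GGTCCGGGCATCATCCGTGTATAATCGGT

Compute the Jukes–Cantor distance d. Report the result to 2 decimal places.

The sequences differ at 9 of 29 sites (2, 8, 9, 10, 11, 14, 15, 16, 19), so p = 9/29 ≈ 0.310345.
d = −(3/4) ln(1 − 4p/3) = −0.75 ln(1 − 0.413793) = −0.75 ln(0.586207)
  = −0.75 × (-0.534082) = 0.400562 substitutions/site.

0.40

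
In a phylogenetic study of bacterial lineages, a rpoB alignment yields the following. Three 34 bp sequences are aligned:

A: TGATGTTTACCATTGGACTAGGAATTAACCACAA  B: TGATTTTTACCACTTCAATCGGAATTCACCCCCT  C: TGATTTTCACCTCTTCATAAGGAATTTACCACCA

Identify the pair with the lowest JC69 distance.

B and C

A–B: 10/34 differ, p = 0.294, d = 0.373.
A–C: 10/34 differ, p = 0.294, d = 0.373.
B–C: 8/34 differ, p = 0.235, d = 0.282.
The smallest distance is between B and C.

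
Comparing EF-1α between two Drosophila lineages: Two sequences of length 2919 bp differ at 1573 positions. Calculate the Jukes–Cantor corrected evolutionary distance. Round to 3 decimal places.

p = 1573/2919 ≈ 0.538883.
d = −(3/4) ln(1 − 4p/3) = −0.75 ln(1 − 0.718511) = −0.75 ln(0.281489)
  = −0.75 × (-1.267662) = 0.950747 substitutions/site.

0.951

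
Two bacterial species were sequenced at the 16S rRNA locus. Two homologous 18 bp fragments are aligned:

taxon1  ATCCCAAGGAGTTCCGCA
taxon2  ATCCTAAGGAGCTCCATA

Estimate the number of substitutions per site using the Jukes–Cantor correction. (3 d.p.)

0.264

The sequences differ at 4 of 18 sites (5, 12, 16, 17), so p = 4/18 ≈ 0.222222.
d = −(3/4) ln(1 − 4p/3) = −0.75 ln(1 − 0.296296) = −0.75 ln(0.703704)
  = −0.75 × (-0.351397) = 0.263548 substitutions/site.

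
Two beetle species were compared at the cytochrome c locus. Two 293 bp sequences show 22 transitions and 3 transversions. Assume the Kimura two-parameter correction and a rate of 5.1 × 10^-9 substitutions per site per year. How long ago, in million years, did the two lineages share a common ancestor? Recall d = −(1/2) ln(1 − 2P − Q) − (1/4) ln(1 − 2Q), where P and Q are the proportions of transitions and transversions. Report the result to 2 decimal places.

P = 22/293 ≈ 0.075085 and Q = 3/293 ≈ 0.010239.
Under the Kimura two-parameter model, d = −½ ln(1 − 2P − Q) − ¼ ln(1 − 2Q).
1 − 2P − Q = 0.839591, giving −½ ln(0.839591) = 0.087420.
1 − 2Q = 0.979522, giving −¼ ln(0.979522) = 0.005173.
d = 0.087420 + 0.005173 = 0.092593.
Under a molecular clock d = 2μt, so t = d/(2μ) = 0.092593 / (2 × 5.1 × 10^-9) = 9.08 million years.

9.08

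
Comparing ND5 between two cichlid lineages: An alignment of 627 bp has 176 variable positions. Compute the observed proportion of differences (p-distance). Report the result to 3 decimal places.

p = 176/627 = 0.280701… ≈ 0.281 (to 3 d.p.).

0.281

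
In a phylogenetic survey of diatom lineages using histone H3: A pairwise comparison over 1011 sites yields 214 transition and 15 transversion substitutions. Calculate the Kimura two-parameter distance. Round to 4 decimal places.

P = 214/1011 ≈ 0.211672 and Q = 15/1011 ≈ 0.014837.
Under the Kimura two-parameter model, d = −½ ln(1 − 2P − Q) − ¼ ln(1 − 2Q).
1 − 2P − Q = 0.561819, giving −½ ln(0.561819) = 0.288288.
1 − 2Q = 0.970326, giving −¼ ln(0.970326) = 0.007531.
d = 0.288288 + 0.007531 = 0.295819.

0.2958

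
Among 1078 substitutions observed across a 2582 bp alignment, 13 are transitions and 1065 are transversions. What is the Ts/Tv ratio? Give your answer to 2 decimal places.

0.01

R = 13/1065 = 0.012206… ≈ 0.01 (to 2 d.p.).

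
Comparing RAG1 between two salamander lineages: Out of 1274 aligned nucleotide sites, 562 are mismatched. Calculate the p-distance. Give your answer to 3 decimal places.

p = 562/1274 = 0.441130… ≈ 0.441 (to 3 d.p.).

0.441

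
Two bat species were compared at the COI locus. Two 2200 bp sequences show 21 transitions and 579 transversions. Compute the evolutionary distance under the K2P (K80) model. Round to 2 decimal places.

0.35

P = 21/2200 ≈ 0.009545 and Q = 579/2200 ≈ 0.263182.
Under the Kimura two-parameter model, d = −½ ln(1 − 2P − Q) − ¼ ln(1 − 2Q).
1 − 2P − Q = 0.717728, giving −½ ln(0.717728) = 0.165832.
1 − 2Q = 0.473636, giving −¼ ln(0.473636) = 0.186829.
d = 0.165832 + 0.186829 = 0.352661.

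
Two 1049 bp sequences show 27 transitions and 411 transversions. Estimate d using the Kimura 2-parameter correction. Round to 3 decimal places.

0.676

P = 27/1049 ≈ 0.025739 and Q = 411/1049 ≈ 0.391802.
Under the Kimura two-parameter model, d = −½ ln(1 − 2P − Q) − ¼ ln(1 − 2Q).
1 − 2P − Q = 0.55672, giving −½ ln(0.55672) = 0.292846.
1 − 2Q = 0.216396, giving −¼ ln(0.216396) = 0.382661.
d = 0.292846 + 0.382661 = 0.675507.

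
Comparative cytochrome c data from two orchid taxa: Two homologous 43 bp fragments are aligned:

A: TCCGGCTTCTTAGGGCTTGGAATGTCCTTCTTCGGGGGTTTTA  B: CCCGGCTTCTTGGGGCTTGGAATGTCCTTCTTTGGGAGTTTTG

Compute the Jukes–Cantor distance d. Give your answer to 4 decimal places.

The sequences differ at 5 of 43 sites (1, 12, 33, 37, 43), so p = 5/43 ≈ 0.116279.
d = −(3/4) ln(1 − 4p/3) = −0.75 ln(1 − 0.155039) = −0.75 ln(0.844961)
  = −0.75 × (-0.168465) = 0.126349 substitutions/site.

0.1263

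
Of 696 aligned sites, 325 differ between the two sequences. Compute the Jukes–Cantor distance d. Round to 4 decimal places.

p = 325/696 ≈ 0.466954.
d = −(3/4) ln(1 − 4p/3) = −0.75 ln(1 − 0.622605) = −0.75 ln(0.377395)
  = −0.75 × (-0.974463) = 0.730847 substitutions/site.

0.7308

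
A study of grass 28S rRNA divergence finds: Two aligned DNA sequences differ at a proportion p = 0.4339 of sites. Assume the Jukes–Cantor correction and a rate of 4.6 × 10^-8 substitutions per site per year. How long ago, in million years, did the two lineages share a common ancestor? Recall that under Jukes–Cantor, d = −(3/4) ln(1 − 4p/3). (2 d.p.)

7.04

d = −(3/4) ln(1 − 4p/3) = −0.75 ln(1 − 0.578533) = −0.75 ln(0.421467)
  = −0.75 × (-0.864014) = 0.648011 substitutions/site.
Under a molecular clock d = 2μt, so t = d/(2μ) = 0.648011 / (2 × 4.6 × 10^-8) = 7.04 million years.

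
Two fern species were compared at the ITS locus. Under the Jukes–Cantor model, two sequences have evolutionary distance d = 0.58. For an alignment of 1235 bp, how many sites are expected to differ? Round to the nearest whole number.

Invert JC69: p = (3/4)(1 − e^(−4d/3)) = 0.75 × (1 − e^(-0.773333)) = 0.75 × (1 − 0.461472) = 0.403896.
Expected differing sites = pL ≈ 0.403896 × 1235 = 498.81156 ≈ 499.

499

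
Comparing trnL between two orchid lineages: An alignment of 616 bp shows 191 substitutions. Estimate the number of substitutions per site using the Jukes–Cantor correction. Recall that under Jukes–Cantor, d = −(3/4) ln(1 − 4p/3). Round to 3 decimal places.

0.400

p = 191/616 ≈ 0.310065.
d = −(3/4) ln(1 − 4p/3) = −0.75 ln(1 − 0.41342) = −0.75 ln(0.58658)
  = −0.75 × (-0.533446) = 0.400085 substitutions/site.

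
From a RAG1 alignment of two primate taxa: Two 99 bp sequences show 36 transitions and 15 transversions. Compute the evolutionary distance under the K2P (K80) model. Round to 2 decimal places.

1.15

P = 36/99 ≈ 0.363636 and Q = 15/99 ≈ 0.151515.
Under the Kimura two-parameter model, d = −½ ln(1 − 2P − Q) − ¼ ln(1 − 2Q).
1 − 2P − Q = 0.121213, giving −½ ln(0.121213) = 1.055103.
1 − 2Q = 0.69697, giving −¼ ln(0.69697) = 0.090253.
d = 1.055103 + 0.090253 = 1.145356.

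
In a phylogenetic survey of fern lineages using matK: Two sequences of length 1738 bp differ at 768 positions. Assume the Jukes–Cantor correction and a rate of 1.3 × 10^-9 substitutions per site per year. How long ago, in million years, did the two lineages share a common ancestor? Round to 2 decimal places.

256.62

p = 768/1738 ≈ 0.441887.
d = −(3/4) ln(1 − 4p/3) = −0.75 ln(1 − 0.589183) = −0.75 ln(0.410817)
  = −0.75 × (-0.889607) = 0.667205 substitutions/site.
Under a molecular clock d = 2μt, so t = d/(2μ) = 0.667205 / (2 × 1.3 × 10^-9) = 256.62 million years.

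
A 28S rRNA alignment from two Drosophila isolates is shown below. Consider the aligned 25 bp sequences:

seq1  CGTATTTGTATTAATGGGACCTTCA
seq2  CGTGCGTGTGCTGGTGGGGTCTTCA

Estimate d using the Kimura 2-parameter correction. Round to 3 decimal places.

Of 25 sites, 8 differences are transitions and 1 are transversions, so P = 8/25 = 0.32 and Q = 1/25 = 0.04.
Under the Kimura two-parameter model, d = −½ ln(1 − 2P − Q) − ¼ ln(1 − 2Q).
1 − 2P − Q = 0.32, giving −½ ln(0.32) = 0.569717.
1 − 2Q = 0.92, giving −¼ ln(0.92) = 0.020845.
d = 0.569717 + 0.020845 = 0.590562.

0.591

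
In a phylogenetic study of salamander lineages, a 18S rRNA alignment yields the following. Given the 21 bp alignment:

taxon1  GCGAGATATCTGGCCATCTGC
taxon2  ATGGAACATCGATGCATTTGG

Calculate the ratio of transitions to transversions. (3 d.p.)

Transitions are A↔G and C↔T; transversions are all other mismatches.
Transitions: 7. Transversions: 4.
R = 7/4 = 1.750.

1.750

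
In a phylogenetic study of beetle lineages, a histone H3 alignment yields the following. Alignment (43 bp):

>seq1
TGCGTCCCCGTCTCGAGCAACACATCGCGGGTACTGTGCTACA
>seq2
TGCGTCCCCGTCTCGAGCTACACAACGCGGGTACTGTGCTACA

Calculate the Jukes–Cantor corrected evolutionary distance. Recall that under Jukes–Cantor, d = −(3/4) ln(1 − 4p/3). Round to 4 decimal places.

The sequences differ at 2 of 43 sites (19, 25), so p = 2/43 ≈ 0.046512.
d = −(3/4) ln(1 − 4p/3) = −0.75 ln(1 − 0.062016) = −0.75 ln(0.937984)
  = −0.75 × (-0.064022) = 0.048017 substitutions/site.

0.0480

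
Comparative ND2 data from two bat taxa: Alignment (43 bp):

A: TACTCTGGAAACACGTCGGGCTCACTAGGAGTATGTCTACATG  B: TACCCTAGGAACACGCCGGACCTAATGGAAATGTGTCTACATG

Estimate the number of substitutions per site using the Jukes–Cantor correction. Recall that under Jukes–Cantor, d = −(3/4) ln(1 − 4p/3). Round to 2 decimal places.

0.35

The sequences differ at 12 of 43 sites, so p = 12/43 ≈ 0.27907.
d = −(3/4) ln(1 − 4p/3) = −0.75 ln(1 − 0.372093) = −0.75 ln(0.627907)
  = −0.75 × (-0.465363) = 0.349022 substitutions/site.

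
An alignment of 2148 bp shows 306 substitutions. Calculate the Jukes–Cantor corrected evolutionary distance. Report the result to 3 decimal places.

p = 306/2148 ≈ 0.142458.
d = −(3/4) ln(1 − 4p/3) = −0.75 ln(1 − 0.189944) = −0.75 ln(0.810056)
  = −0.75 × (-0.210652) = 0.157989 substitutions/site.

0.158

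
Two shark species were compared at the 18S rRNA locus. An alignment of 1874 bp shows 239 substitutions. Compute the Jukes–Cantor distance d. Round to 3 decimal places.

0.140

p = 239/1874 ≈ 0.127535.
d = −(3/4) ln(1 − 4p/3) = −0.75 ln(1 − 0.170047) = −0.75 ln(0.829953)
  = −0.75 × (-0.186386) = 0.139790 substitutions/site.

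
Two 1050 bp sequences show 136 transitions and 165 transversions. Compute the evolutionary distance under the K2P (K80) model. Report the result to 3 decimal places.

P = 136/1050 ≈ 0.129524 and Q = 165/1050 ≈ 0.157143.
Under the Kimura two-parameter model, d = −½ ln(1 − 2P − Q) − ¼ ln(1 − 2Q).
1 − 2P − Q = 0.583809, giving −½ ln(0.583809) = 0.269091.
1 − 2Q = 0.685714, giving −¼ ln(0.685714) = 0.094324.
d = 0.269091 + 0.094324 = 0.363415.

0.363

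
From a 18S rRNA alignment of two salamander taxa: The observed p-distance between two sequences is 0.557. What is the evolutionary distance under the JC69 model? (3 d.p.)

d = −(3/4) ln(1 − 4p/3) = −0.75 ln(1 − 0.742667) = −0.75 ln(0.257333)
  = −0.75 × (-1.357384) = 1.018038 substitutions/site.

1.018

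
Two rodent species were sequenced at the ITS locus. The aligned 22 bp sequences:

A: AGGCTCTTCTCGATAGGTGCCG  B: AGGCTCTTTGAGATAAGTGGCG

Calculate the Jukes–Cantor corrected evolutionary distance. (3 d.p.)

0.271

The sequences differ at 5 of 22 sites (9, 10, 11, 16, 20), so p = 5/22 ≈ 0.227273.
d = −(3/4) ln(1 − 4p/3) = −0.75 ln(1 − 0.303031) = −0.75 ln(0.696969)
  = −0.75 × (-0.361014) = 0.270761 substitutions/site.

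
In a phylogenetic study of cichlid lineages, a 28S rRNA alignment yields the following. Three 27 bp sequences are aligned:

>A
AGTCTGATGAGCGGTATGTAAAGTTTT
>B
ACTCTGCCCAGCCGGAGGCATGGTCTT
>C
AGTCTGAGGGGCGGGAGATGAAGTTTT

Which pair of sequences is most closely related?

A–B: 11/27 differ, p = 0.407, d = 0.588.
A–C: 6/27 differ, p = 0.222, d = 0.264.
B–C: 12/27 differ, p = 0.444, d = 0.673.
The smallest distance is between A and C.

A and C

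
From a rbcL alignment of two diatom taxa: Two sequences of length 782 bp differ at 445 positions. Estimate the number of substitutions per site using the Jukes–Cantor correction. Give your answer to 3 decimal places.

p = 445/782 ≈ 0.569054.
d = −(3/4) ln(1 − 4p/3) = −0.75 ln(1 − 0.758739) = −0.75 ln(0.241261)
  = −0.75 × (-1.421876) = 1.066407 substitutions/site.

1.066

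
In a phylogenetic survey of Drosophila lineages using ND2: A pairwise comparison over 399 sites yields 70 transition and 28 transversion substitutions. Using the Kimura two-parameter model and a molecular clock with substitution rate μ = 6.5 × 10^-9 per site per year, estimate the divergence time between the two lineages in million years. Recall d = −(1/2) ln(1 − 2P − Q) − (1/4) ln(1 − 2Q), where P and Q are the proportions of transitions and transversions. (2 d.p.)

P = 70/399 ≈ 0.175439 and Q = 28/399 ≈ 0.070175.
Under the Kimura two-parameter model, d = −½ ln(1 − 2P − Q) − ¼ ln(1 − 2Q).
1 − 2P − Q = 0.578947, giving −½ ln(0.578947) = 0.273272.
1 − 2Q = 0.85965, giving −¼ ln(0.85965) = 0.037807.
d = 0.273272 + 0.037807 = 0.311079.
Under a molecular clock d = 2μt, so t = d/(2μ) = 0.311079 / (2 × 6.5 × 10^-9) = 23.93 million years.

23.93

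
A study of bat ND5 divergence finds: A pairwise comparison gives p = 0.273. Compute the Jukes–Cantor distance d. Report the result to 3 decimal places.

d = −(3/4) ln(1 − 4p/3) = −0.75 ln(1 − 0.364) = −0.75 ln(0.636)
  = −0.75 × (-0.452557) = 0.339418 substitutions/site.

0.339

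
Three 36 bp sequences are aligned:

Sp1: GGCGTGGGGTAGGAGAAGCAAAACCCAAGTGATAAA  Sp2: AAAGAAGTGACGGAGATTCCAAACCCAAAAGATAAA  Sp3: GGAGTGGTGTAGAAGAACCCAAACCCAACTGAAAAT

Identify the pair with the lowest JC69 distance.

Sp1–Sp2: 13/36 differ, p = 0.361, d = 0.493.
Sp1–Sp3: 8/36 differ, p = 0.222, d = 0.264.
Sp2–Sp3: 13/36 differ, p = 0.361, d = 0.493.
The smallest distance is between Sp1 and Sp3.

Sp1 and Sp3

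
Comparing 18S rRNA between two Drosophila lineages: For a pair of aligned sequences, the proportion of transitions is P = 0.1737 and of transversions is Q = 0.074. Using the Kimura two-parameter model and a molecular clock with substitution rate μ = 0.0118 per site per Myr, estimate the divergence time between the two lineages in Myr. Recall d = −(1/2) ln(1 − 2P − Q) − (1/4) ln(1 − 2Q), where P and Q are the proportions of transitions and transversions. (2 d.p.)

Under the Kimura two-parameter model, d = −½ ln(1 − 2P − Q) − ¼ ln(1 − 2Q).
1 − 2P − Q = 0.5786, giving −½ ln(0.5786) = 0.273572.
1 − 2Q = 0.852, giving −¼ ln(0.852) = 0.040042.
d = 0.273572 + 0.040042 = 0.313614.
Under a molecular clock d = 2μt, so t = d/(2μ) = 0.313614 / (2 × 0.0118) = 13.29 Myr.

13.29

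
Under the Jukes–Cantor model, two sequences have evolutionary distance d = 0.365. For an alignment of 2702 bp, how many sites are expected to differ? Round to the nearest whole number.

Invert JC69: p = (3/4)(1 − e^(−4d/3)) = 0.75 × (1 − e^(-0.486667)) = 0.75 × (1 − 0.614672) = 0.288996.
Expected differing sites = pL ≈ 0.288996 × 2702 = 780.867192 ≈ 781.

781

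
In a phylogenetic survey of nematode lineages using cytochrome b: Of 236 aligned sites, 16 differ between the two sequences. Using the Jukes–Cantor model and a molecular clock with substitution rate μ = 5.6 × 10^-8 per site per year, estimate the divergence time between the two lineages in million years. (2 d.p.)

0.63

p = 16/236 ≈ 0.067797.
d = −(3/4) ln(1 − 4p/3) = −0.75 ln(1 − 0.090396) = −0.75 ln(0.909604)
  = −0.75 × (-0.094746) = 0.071060 substitutions/site.
Under a molecular clock d = 2μt, so t = d/(2μ) = 0.071060 / (2 × 5.6 × 10^-8) = 0.63 million years.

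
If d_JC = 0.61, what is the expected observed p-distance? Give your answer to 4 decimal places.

p = (3/4)(1 − e^(−4d/3)) = 0.75 × (1 − e^(-0.813333)) = 0.75 × (1 − 0.443378) = 0.417467.

0.4175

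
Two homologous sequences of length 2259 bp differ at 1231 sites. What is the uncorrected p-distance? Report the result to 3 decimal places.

0.545

p = 1231/2259 = 0.544931… ≈ 0.545 (to 3 d.p.).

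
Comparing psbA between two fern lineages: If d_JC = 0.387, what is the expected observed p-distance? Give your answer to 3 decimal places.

0.302

p = (3/4)(1 − e^(−4d/3)) = 0.75 × (1 − e^(-0.516)) = 0.75 × (1 − 0.596903) = 0.302323.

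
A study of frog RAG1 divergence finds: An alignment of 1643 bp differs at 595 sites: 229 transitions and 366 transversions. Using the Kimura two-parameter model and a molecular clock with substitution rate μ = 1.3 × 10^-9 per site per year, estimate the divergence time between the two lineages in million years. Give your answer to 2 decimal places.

190.59

P = 229/1643 ≈ 0.139379 and Q = 366/1643 ≈ 0.222763.
Under the Kimura two-parameter model, d = −½ ln(1 − 2P − Q) − ¼ ln(1 − 2Q).
1 − 2P − Q = 0.498479, giving −½ ln(0.498479) = 0.348097.
1 − 2Q = 0.554474, giving −¼ ln(0.554474) = 0.147434.
d = 0.348097 + 0.147434 = 0.495531.
Under a molecular clock d = 2μt, so t = d/(2μ) = 0.495531 / (2 × 1.3 × 10^-9) = 190.59 million years.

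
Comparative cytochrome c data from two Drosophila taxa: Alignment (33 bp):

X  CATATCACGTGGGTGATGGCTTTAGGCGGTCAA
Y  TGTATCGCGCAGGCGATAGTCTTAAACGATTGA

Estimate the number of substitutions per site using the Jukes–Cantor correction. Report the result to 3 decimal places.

The sequences differ at 14 of 33 sites, so p = 14/33 ≈ 0.424242.
d = −(3/4) ln(1 − 4p/3) = −0.75 ln(1 − 0.565656) = −0.75 ln(0.434344)
  = −0.75 × (-0.833918) = 0.625439 substitutions/site.

0.625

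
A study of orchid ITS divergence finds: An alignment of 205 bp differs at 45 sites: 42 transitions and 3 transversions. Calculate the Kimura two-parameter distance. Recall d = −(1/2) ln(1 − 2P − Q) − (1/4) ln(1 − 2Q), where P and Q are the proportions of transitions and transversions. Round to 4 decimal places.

P = 42/205 ≈ 0.204878 and Q = 3/205 ≈ 0.014634.
Under the Kimura two-parameter model, d = −½ ln(1 − 2P − Q) − ¼ ln(1 − 2Q).
1 − 2P − Q = 0.57561, giving −½ ln(0.57561) = 0.276162.
1 − 2Q = 0.970732, giving −¼ ln(0.970732) = 0.007426.
d = 0.276162 + 0.007426 = 0.283588.

0.2836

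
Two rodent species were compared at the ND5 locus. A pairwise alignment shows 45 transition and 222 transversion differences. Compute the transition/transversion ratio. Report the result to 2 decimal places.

0.20

R = 45/222 = 0.202702… ≈ 0.20 (to 2 d.p.).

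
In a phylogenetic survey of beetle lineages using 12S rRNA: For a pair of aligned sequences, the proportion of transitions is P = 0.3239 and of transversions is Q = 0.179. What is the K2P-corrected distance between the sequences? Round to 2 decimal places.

0.99

Under the Kimura two-parameter model, d = −½ ln(1 − 2P − Q) − ¼ ln(1 − 2Q).
1 − 2P − Q = 0.1732, giving −½ ln(0.1732) = 0.876654.
1 − 2Q = 0.642, giving −¼ ln(0.642) = 0.110792.
d = 0.876654 + 0.110792 = 0.987446.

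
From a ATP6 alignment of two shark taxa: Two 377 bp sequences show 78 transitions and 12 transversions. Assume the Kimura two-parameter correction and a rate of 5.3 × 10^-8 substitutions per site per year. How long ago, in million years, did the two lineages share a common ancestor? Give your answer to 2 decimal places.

2.94

P = 78/377 ≈ 0.206897 and Q = 12/377 ≈ 0.03183.
Under the Kimura two-parameter model, d = −½ ln(1 − 2P − Q) − ¼ ln(1 − 2Q).
1 − 2P − Q = 0.554376, giving −½ ln(0.554376) = 0.294956.
1 − 2Q = 0.93634, giving −¼ ln(0.93634) = 0.016444.
d = 0.294956 + 0.016444 = 0.311400.
Under a molecular clock d = 2μt, so t = d/(2μ) = 0.311400 / (2 × 5.3 × 10^-8) = 2.94 million years.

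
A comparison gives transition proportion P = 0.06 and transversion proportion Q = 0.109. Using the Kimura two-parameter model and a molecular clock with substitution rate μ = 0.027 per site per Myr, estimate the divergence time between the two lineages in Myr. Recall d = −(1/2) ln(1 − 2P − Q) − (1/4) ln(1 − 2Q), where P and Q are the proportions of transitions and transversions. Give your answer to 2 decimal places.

3.55

Under the Kimura two-parameter model, d = −½ ln(1 − 2P − Q) − ¼ ln(1 − 2Q).
1 − 2P − Q = 0.771, giving −½ ln(0.771) = 0.130033.
1 − 2Q = 0.782, giving −¼ ln(0.782) = 0.061475.
d = 0.130033 + 0.061475 = 0.191508.
Under a molecular clock d = 2μt, so t = d/(2μ) = 0.191508 / (2 × 0.027) = 3.55 Myr.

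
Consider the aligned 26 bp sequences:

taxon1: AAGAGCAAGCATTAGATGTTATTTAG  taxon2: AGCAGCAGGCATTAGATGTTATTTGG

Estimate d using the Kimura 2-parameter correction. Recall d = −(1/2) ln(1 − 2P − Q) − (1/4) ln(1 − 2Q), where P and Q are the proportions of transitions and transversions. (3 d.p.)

Of 26 sites, 3 differences are transitions and 1 are transversions, so P = 3/26 ≈ 0.115385 and Q = 1/26 ≈ 0.038462.
Under the Kimura two-parameter model, d = −½ ln(1 − 2P − Q) − ¼ ln(1 − 2Q).
1 − 2P − Q = 0.730768, giving −½ ln(0.730768) = 0.156830.
1 − 2Q = 0.923076, giving −¼ ln(0.923076) = 0.020011.
d = 0.156830 + 0.020011 = 0.176841.

0.177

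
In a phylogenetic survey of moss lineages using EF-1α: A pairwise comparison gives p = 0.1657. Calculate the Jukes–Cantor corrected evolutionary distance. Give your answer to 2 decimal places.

0.19

d = −(3/4) ln(1 − 4p/3) = −0.75 ln(1 − 0.220933) = −0.75 ln(0.779067)
  = −0.75 × (-0.249658) = 0.187244 substitutions/site.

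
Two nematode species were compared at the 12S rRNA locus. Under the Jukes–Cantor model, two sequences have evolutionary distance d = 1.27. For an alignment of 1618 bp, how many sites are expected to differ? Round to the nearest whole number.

990

Invert JC69: p = (3/4)(1 − e^(−4d/3)) = 0.75 × (1 − e^(-1.693333)) = 0.75 × (1 − 0.183906) = 0.612071.
Expected differing sites = pL ≈ 0.612071 × 1618 = 990.330878 ≈ 990.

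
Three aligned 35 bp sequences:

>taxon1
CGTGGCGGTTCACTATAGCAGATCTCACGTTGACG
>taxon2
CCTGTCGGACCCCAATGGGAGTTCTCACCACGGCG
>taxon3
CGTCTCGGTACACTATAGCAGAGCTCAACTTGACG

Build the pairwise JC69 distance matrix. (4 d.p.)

d(taxon1,taxon2) = 0.5128, d(taxon1,taxon3) = 0.1946, d(taxon2,taxon3) = 0.5716

taxon1–taxon2: 13/35 sites differ → p ≈ 0.371429, d = −0.75 ln(1 − 0.495239) = 0.512753 ≈ 0.5128.
taxon1–taxon3: 6/35 sites differ → p ≈ 0.171429, d = −0.75 ln(1 − 0.228572) = 0.194634 ≈ 0.1946.
taxon2–taxon3: 14/35 sites differ → p = 0.4, d = −0.75 ln(1 − 0.533333) = 0.571605 ≈ 0.5716.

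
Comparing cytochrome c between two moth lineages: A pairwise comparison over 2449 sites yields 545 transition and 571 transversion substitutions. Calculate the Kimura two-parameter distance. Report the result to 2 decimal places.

P = 545/2449 ≈ 0.22254 and Q = 571/2449 ≈ 0.233156.
Under the Kimura two-parameter model, d = −½ ln(1 − 2P − Q) − ¼ ln(1 − 2Q).
1 − 2P − Q = 0.321764, giving −½ ln(0.321764) = 0.566968.
1 − 2Q = 0.533688, giving −¼ ln(0.533688) = 0.156986.
d = 0.566968 + 0.156986 = 0.723954.

0.72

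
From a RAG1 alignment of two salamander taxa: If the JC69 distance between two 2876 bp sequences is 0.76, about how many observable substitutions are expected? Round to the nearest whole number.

Invert JC69: p = (3/4)(1 − e^(−4d/3)) = 0.75 × (1 − e^(-1.013333)) = 0.75 × (1 − 0.363007) = 0.477745.
Expected differing sites = pL ≈ 0.477745 × 2876 = 1373.99462 ≈ 1374.

1374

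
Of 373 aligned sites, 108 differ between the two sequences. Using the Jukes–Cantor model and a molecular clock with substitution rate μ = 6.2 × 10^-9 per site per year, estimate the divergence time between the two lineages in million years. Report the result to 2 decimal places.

p = 108/373 ≈ 0.289544.
d = −(3/4) ln(1 − 4p/3) = −0.75 ln(1 − 0.386059) = −0.75 ln(0.613941)
  = −0.75 × (-0.487856) = 0.365892 substitutions/site.
Under a molecular clock d = 2μt, so t = d/(2μ) = 0.365892 / (2 × 6.2 × 10^-9) = 29.51 million years.

29.51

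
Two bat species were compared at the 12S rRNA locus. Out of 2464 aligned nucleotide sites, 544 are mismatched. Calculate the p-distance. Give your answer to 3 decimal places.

0.221

p = 544/2464 = 0.220779… ≈ 0.221 (to 3 d.p.).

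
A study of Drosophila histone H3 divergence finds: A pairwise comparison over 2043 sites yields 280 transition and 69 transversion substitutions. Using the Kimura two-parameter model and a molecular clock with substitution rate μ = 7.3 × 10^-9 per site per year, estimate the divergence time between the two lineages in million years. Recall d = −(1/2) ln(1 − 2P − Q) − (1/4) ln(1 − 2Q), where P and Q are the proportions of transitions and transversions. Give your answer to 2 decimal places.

P = 280/2043 ≈ 0.137053 and Q = 69/2043 ≈ 0.033774.
Under the Kimura two-parameter model, d = −½ ln(1 − 2P − Q) − ¼ ln(1 − 2Q).
1 − 2P − Q = 0.69212, giving −½ ln(0.69212) = 0.183998.
1 − 2Q = 0.932452, giving −¼ ln(0.932452) = 0.017484.
d = 0.183998 + 0.017484 = 0.201482.
Under a molecular clock d = 2μt, so t = d/(2μ) = 0.201482 / (2 × 7.3 × 10^-9) = 13.80 million years.

13.80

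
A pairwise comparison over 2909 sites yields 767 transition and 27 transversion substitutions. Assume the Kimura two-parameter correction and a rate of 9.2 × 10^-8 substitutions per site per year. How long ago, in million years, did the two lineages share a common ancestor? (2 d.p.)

P = 767/2909 ≈ 0.263664 and Q = 27/2909 ≈ 0.009282.
Under the Kimura two-parameter model, d = −½ ln(1 − 2P − Q) − ¼ ln(1 − 2Q).
1 − 2P − Q = 0.46339, giving −½ ln(0.46339) = 0.384593.
1 − 2Q = 0.981436, giving −¼ ln(0.981436) = 0.004685.
d = 0.384593 + 0.004685 = 0.389278.
Under a molecular clock d = 2μt, so t = d/(2μ) = 0.389278 / (2 × 9.2 × 10^-8) = 2.12 million years.

2.12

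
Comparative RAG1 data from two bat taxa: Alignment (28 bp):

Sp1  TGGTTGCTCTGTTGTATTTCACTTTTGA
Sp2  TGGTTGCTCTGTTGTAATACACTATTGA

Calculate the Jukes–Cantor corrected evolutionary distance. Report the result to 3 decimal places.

The sequences differ at 3 of 28 sites (17, 19, 24), so p = 3/28 ≈ 0.107143.
d = −(3/4) ln(1 − 4p/3) = −0.75 ln(1 − 0.142857) = −0.75 ln(0.857143)
  = −0.75 × (-0.154151) = 0.115613 substitutions/site.

0.116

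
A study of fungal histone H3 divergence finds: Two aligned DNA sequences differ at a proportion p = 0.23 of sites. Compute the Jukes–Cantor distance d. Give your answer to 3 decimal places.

0.275

d = −(3/4) ln(1 − 4p/3) = −0.75 ln(1 − 0.306667) = −0.75 ln(0.693333)
  = −0.75 × (-0.366245) = 0.274684 substitutions/site.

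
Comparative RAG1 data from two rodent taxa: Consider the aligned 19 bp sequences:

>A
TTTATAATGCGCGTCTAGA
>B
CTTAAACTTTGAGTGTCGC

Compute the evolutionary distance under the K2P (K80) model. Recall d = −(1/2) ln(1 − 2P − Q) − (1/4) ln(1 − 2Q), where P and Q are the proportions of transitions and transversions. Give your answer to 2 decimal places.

Of 19 sites, 2 differences are transitions and 7 are transversions, so P = 2/19 ≈ 0.105263 and Q = 7/19 ≈ 0.368421.
Under the Kimura two-parameter model, d = −½ ln(1 − 2P − Q) − ¼ ln(1 − 2Q).
1 − 2P − Q = 0.421053, giving −½ ln(0.421053) = 0.432498.
1 − 2Q = 0.263158, giving −¼ ln(0.263158) = 0.333750.
d = 0.432498 + 0.333750 = 0.766248.

0.77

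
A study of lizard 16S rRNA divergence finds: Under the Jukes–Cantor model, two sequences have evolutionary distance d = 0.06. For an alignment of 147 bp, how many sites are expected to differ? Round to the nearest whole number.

8

Invert JC69: p = (3/4)(1 − e^(−4d/3)) = 0.75 × (1 − e^(-0.08)) = 0.75 × (1 − 0.923116) = 0.057663.
Expected differing sites = pL ≈ 0.057663 × 147 = 8.476461 ≈ 8.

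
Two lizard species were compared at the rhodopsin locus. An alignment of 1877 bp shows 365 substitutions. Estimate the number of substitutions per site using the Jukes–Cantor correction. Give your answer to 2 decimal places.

0.23

p = 365/1877 ≈ 0.194459.
d = −(3/4) ln(1 − 4p/3) = −0.75 ln(1 − 0.259279) = −0.75 ln(0.740721)
  = −0.75 × (-0.300131) = 0.225098 substitutions/site.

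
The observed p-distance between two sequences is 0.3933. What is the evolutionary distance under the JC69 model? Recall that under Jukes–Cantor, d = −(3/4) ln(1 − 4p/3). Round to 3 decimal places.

0.557

d = −(3/4) ln(1 − 4p/3) = −0.75 ln(1 − 0.5244) = −0.75 ln(0.4756)
  = −0.75 × (-0.743178) = 0.557384 substitutions/site.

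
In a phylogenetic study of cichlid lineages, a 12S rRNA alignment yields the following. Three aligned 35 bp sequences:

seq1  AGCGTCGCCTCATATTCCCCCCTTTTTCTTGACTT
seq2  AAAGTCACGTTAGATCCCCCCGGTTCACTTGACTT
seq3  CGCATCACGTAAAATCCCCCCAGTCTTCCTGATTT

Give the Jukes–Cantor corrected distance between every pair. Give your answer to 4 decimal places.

seq1–seq2: 11/35 sites differ → p ≈ 0.314286, d = −0.75 ln(1 − 0.419048) = 0.407315 ≈ 0.4073.
seq1–seq3: 12/35 sites differ → p ≈ 0.342857, d = −0.75 ln(1 − 0.457143) = 0.458182 ≈ 0.4582.
seq2–seq3: 12/35 sites differ → p ≈ 0.342857, d = −0.75 ln(1 − 0.457143) = 0.458182 ≈ 0.4582.

d(seq1,seq2) = 0.4073, d(seq1,seq3) = 0.4582, d(seq2,seq3) = 0.4582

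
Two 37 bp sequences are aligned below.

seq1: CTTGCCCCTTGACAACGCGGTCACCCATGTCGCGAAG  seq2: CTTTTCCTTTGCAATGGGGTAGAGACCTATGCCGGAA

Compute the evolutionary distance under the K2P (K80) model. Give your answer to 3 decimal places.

Of 37 sites, 5 differences are transitions and 14 are transversions, so P = 5/37 ≈ 0.135135 and Q = 14/37 ≈ 0.378378.
Under the Kimura two-parameter model, d = −½ ln(1 − 2P − Q) − ¼ ln(1 − 2Q).
1 − 2P − Q = 0.351352, giving −½ ln(0.351352) = 0.522983.
1 − 2Q = 0.243244, giving −¼ ln(0.243244) = 0.353423.
d = 0.522983 + 0.353423 = 0.876406.

0.876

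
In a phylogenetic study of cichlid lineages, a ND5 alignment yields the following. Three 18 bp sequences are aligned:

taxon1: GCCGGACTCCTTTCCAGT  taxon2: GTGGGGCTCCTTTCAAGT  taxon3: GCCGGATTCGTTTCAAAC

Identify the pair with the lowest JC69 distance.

taxon1–taxon2: 4/18 differ, p = 0.222, d = 0.264.
taxon1–taxon3: 5/18 differ, p = 0.278, d = 0.347.
taxon2–taxon3: 7/18 differ, p = 0.389, d = 0.548.
The smallest distance is between taxon1 and taxon2.

taxon1 and taxon2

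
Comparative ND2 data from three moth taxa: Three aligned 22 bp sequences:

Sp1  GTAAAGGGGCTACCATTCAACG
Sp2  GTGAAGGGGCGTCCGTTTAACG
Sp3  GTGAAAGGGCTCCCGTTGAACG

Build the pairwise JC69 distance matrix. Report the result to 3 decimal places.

d(Sp1,Sp2) = 0.271, d(Sp1,Sp3) = 0.271, d(Sp2,Sp3) = 0.208

Sp1–Sp2: 5/22 sites differ → p ≈ 0.227273, d = −0.75 ln(1 − 0.303031) = 0.270761 ≈ 0.271.
Sp1–Sp3: 5/22 sites differ → p ≈ 0.227273, d = −0.75 ln(1 − 0.303031) = 0.270761 ≈ 0.271.
Sp2–Sp3: 4/22 sites differ → p ≈ 0.181818, d = −0.75 ln(1 − 0.242424) = 0.208224 ≈ 0.208.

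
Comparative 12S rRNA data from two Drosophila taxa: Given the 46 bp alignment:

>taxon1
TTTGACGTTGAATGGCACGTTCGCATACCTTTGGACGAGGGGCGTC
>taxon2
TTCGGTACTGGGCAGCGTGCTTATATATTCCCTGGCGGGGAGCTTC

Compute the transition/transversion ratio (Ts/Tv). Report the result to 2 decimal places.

11.50

Transitions are A↔G and C↔T; transversions are all other mismatches.
Transitions: 23. Transversions: 2.
R = 23/2 = 11.50.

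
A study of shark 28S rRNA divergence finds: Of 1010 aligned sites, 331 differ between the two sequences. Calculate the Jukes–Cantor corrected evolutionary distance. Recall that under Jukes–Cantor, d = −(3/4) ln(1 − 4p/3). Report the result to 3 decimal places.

p = 331/1010 ≈ 0.327723.
d = −(3/4) ln(1 − 4p/3) = −0.75 ln(1 − 0.436964) = −0.75 ln(0.563036)
  = −0.75 × (-0.574412) = 0.430809 substitutions/site.

0.431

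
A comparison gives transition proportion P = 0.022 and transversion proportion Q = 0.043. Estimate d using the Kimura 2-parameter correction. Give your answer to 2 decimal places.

0.07

Under the Kimura two-parameter model, d = −½ ln(1 − 2P − Q) − ¼ ln(1 − 2Q).
1 − 2P − Q = 0.913, giving −½ ln(0.913) = 0.045510.
1 − 2Q = 0.914, giving −¼ ln(0.914) = 0.022481.
d = 0.045510 + 0.022481 = 0.067991.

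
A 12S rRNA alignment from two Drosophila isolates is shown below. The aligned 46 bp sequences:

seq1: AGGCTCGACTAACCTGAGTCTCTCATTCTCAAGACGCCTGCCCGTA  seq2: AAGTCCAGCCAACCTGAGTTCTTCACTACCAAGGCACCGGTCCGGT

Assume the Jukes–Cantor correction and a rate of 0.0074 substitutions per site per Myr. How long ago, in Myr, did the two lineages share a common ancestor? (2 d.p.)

37.38

The sequences differ at 18 of 46 sites, so p = 18/46 ≈ 0.391304.
d = −(3/4) ln(1 − 4p/3) = −0.75 ln(1 − 0.521739) = −0.75 ln(0.478261)
  = −0.75 × (-0.737599) = 0.553199 substitutions/site.
Under a molecular clock d = 2μt, so t = d/(2μ) = 0.553199 / (2 × 0.0074) = 37.38 Myr.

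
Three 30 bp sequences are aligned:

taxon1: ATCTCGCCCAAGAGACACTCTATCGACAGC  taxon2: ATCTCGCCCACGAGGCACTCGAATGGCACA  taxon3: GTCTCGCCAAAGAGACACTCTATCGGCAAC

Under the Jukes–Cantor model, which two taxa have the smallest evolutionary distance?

taxon1 and taxon3

taxon1–taxon2: 8/30 differ, p = 0.267, d = 0.330.
taxon1–taxon3: 4/30 differ, p = 0.133, d = 0.147.
taxon2–taxon3: 9/30 differ, p = 0.300, d = 0.383.
The smallest distance is between taxon1 and taxon3.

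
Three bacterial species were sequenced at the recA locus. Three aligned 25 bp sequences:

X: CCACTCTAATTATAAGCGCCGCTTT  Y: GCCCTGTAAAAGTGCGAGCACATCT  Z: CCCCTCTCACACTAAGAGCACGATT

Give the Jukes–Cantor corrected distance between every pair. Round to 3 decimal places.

X–Y: 13/25 sites differ → p = 0.52, d = −0.75 ln(1 − 0.693333) = 0.886495 ≈ 0.886.
X–Z: 10/25 sites differ → p = 0.4, d = −0.75 ln(1 − 0.533333) = 0.571605 ≈ 0.572.
Y–Z: 10/25 sites differ → p = 0.4, d = −0.75 ln(1 − 0.533333) = 0.571605 ≈ 0.572.

d(X,Y) = 0.886, d(X,Z) = 0.572, d(Y,Z) = 0.572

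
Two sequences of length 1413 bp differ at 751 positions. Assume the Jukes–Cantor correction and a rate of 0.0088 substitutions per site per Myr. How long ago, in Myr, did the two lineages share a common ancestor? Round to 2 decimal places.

52.55

p = 751/1413 ≈ 0.531493.
d = −(3/4) ln(1 − 4p/3) = −0.75 ln(1 − 0.708657) = −0.75 ln(0.291343)
  = −0.75 × (-1.233254) = 0.924941 substitutions/site.
Under a molecular clock d = 2μt, so t = d/(2μ) = 0.924941 / (2 × 0.0088) = 52.55 Myr.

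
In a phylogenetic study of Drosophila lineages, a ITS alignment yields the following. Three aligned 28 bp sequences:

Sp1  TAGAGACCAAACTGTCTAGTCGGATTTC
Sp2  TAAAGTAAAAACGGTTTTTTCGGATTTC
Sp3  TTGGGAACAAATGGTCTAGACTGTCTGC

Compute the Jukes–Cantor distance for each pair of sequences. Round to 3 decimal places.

d(Sp1,Sp2) = 0.360, d(Sp1,Sp3) = 0.485, d(Sp2,Sp3) = 0.824

Sp1–Sp2: 8/28 sites differ → p ≈ 0.285714, d = −0.75 ln(1 − 0.380952) = 0.359679 ≈ 0.360.
Sp1–Sp3: 10/28 sites differ → p ≈ 0.357143, d = −0.75 ln(1 − 0.476191) = 0.484971 ≈ 0.485.
Sp2–Sp3: 14/28 sites differ → p = 0.5, d = −0.75 ln(1 − 0.666667) = 0.823960 ≈ 0.824.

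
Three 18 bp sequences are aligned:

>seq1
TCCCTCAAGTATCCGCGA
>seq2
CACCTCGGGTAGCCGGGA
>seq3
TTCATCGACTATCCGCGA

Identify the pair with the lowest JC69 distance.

seq1 and seq3

seq1–seq2: 6/18 differ, p = 0.333, d = 0.441.
seq1–seq3: 4/18 differ, p = 0.222, d = 0.264.
seq2–seq3: 7/18 differ, p = 0.389, d = 0.548.
The smallest distance is between seq1 and seq3.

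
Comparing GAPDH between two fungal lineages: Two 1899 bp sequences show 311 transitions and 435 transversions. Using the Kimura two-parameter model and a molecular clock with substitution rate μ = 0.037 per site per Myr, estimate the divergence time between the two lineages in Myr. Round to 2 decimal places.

7.57

P = 311/1899 ≈ 0.16377 and Q = 435/1899 ≈ 0.229068.
Under the Kimura two-parameter model, d = −½ ln(1 − 2P − Q) − ¼ ln(1 − 2Q).
1 − 2P − Q = 0.443392, giving −½ ln(0.443392) = 0.406651.
1 − 2Q = 0.541864, giving −¼ ln(0.541864) = 0.153185.
d = 0.406651 + 0.153185 = 0.559836.
Under a molecular clock d = 2μt, so t = d/(2μ) = 0.559836 / (2 × 0.037) = 7.57 Myr.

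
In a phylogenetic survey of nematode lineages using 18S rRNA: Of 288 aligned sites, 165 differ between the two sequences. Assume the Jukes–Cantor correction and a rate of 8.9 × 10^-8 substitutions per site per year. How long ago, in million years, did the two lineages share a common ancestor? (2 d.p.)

6.08

p = 165/288 ≈ 0.572917.
d = −(3/4) ln(1 − 4p/3) = −0.75 ln(1 − 0.763889) = −0.75 ln(0.236111)
  = −0.75 × (-1.443453) = 1.082590 substitutions/site.
Under a molecular clock d = 2μt, so t = d/(2μ) = 1.082590 / (2 × 8.9 × 10^-8) = 6.08 million years.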